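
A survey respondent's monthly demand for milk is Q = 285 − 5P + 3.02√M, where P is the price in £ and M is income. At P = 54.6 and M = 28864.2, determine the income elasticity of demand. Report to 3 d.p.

0.489

At P = 54.6, M = 28864.2: Q = 525.082.
Holding P constant, ∂Q/∂M = 3.02/(2√M) = 0.00888786.
η_M = (∂Q/∂M)·(M/Q) = 0.00888786 × (28864.2/525.082) = 0.489.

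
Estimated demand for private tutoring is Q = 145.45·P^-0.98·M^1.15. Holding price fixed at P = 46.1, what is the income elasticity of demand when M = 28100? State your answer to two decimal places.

For a multiplicative demand Q = A·P^α·M^β, the income elasticity is β everywhere.
Here β = 1.15, so η = 1.15.

1.15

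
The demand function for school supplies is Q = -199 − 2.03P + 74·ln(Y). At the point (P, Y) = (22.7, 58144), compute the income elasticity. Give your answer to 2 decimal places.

At P = 22.7, Y = 58144: Q = 566.749.
Holding P constant, ∂Q/∂Y = 74/Y = 0.0012727.
η_Y = (∂Q/∂Y)·(Y/Q) = 0.0012727 × (58144/566.749) = 0.13.

0.13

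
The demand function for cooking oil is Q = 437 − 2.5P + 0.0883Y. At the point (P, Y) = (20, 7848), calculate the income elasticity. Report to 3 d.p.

0.642

At P = 20, Y = 7848: Q = 1079.978.
Holding P constant, ∂Q/∂Y = 0.0883.
η_Y = (∂Q/∂Y)·(Y/Q) = 0.0883 × (7848/1079.978) = 0.642.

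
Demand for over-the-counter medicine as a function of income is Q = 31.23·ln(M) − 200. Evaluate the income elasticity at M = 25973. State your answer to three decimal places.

At M = 25973: Q = 117.447.
dQ/dM = 31.23/M = 0.0012024 at this income.
η = (dQ/dM)·(M/Q) = 0.0012024 × (25973/117.447) = 0.266.

0.266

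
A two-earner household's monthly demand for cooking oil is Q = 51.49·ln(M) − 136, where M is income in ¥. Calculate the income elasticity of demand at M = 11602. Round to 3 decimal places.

0.149

At M = 11602: Q = 345.891.
dQ/dM = 51.49/M = 0.00443803 at this income.
η = (dQ/dM)·(M/Q) = 0.00443803 × (11602/345.891) = 0.149.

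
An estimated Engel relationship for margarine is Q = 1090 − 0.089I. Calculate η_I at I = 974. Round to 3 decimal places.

At I = 974: Q = 1003.314.
dQ/dI = −0.089.
η = (dQ/dI)·(I/Q) = -0.089 × (974/1003.314) = -0.086.

-0.086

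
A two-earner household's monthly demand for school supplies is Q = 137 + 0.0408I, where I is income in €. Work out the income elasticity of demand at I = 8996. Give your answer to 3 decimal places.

At I = 8996: Q = 504.037.
dQ/dI = 0.0408.
η = (dQ/dI)·(I/Q) = 0.0408 × (8996/504.037) = 0.728.

0.728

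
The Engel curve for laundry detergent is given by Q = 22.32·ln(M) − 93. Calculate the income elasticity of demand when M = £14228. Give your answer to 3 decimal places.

At M = 14228: Q = 120.445.
dQ/dM = 22.32/M = 0.00156874 at this income.
η = (dQ/dM)·(M/Q) = 0.00156874 × (14228/120.445) = 0.185.

0.185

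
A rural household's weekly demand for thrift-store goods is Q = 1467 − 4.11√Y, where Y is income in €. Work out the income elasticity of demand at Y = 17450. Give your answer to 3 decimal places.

At Y = 17450: Q = 924.075.
dQ/dY = -4.11/(2√Y) = -0.0155566 at this income.
η = (dQ/dY)·(Y/Q) = -0.0155566 × (17450/924.075) = -0.294.

-0.294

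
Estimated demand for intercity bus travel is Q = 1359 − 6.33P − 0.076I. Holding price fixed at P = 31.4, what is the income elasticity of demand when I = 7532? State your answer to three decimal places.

At P = 31.4, I = 7532: Q = 587.806.
Holding P constant, ∂Q/∂I = −0.076.
η_I = (∂Q/∂I)·(I/Q) = -0.076 × (7532/587.806) = -0.974.

-0.974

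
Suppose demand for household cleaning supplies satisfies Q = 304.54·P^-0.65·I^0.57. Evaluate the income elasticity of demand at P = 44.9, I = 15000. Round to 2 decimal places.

0.57

For a multiplicative demand Q = A·P^α·I^β, the income elasticity is β everywhere.
Here β = 0.57, so η = 0.57.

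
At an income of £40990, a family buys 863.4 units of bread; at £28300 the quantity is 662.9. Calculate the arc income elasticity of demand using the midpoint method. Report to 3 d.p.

ΔQ = 662.9 − 863.4 = -200.5; midpoint Q̄ = (863.4 + 662.9)/2 = 763.15.
ΔI = 28300 − 40990 = -12690; midpoint Ī = (40990 + 28300)/2 = 34645.
η = (ΔQ/Q̄) ÷ (ΔI/Ī) = (-200.5/763.15) ÷ (-12690/34645) = 0.717.

0.717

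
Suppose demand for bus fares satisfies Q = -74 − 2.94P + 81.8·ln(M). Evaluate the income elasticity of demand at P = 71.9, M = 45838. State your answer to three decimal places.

0.138

At P = 71.9, M = 45838: Q = 592.563.
Holding P constant, ∂Q/∂M = 81.8/M = 0.00178455.
η_M = (∂Q/∂M)·(M/Q) = 0.00178455 × (45838/592.563) = 0.138.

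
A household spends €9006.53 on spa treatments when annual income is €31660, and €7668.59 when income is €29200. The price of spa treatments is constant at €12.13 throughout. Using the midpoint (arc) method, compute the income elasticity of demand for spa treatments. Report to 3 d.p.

With a constant price, Q₁ = 9006.53/12.13 = 742.500 and Q₂ = 7668.59/12.13 = 632.200 (equivalently, work directly with expenditure since P cancels).
Midpoint %ΔQ = (7668.59 − 9006.53)/8337.56 = -0.16047; midpoint %ΔI = (29200 − 31660)/30430 = -0.08084.
η = -0.16047 / -0.08084 = 1.985.

1.985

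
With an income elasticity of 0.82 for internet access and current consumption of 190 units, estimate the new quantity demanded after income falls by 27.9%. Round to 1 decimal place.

146.5

%ΔQ ≈ η × %ΔI = 0.82 × (-27.9%) = -22.878%.
New Q ≈ 190 × (1 − 0.22878) = 146.5.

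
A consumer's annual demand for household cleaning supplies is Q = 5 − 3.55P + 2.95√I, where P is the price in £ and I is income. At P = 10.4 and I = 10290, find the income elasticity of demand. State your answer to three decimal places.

0.560

At P = 10.4, I = 10290: Q = 267.327.
Holding P constant, ∂Q/∂I = 2.95/(2√I) = 0.0145407.
η_I = (∂Q/∂I)·(I/Q) = 0.0145407 × (10290/267.327) = 0.560.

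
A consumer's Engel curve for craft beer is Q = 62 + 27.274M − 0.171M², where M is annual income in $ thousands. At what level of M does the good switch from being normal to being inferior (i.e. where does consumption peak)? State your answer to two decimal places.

79.75

dQ/dM = 27.274 − 0.342M.
The good is inferior where dQ/dM < 0. Setting dQ/dM = 0 gives M = 27.274 / 0.342 = 79.75.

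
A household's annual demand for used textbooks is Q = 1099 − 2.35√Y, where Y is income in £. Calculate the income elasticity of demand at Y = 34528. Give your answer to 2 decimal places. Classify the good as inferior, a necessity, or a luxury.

At Y = 34528: Q = 662.330.
dQ/dY = -2.35/(2√Y) = -0.00632342 at this income.
η = (dQ/dY)·(Y/Q) = -0.00632342 × (34528/662.330) = -0.33.
Since η < 0, the good is an inferior good.

-0.33 (inferior good)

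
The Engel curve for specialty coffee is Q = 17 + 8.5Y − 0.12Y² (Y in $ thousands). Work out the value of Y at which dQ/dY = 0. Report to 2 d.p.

35.42

dQ/dY = 8.5 − 0.24Y.
The good is inferior where dQ/dY < 0. Setting dQ/dY = 0 gives Y = 8.5 / 0.24 = 35.42.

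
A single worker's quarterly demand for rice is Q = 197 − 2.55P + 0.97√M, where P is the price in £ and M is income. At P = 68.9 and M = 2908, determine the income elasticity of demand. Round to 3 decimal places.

0.355

At P = 68.9, M = 2908: Q = 73.613.
Holding P constant, ∂Q/∂M = 0.97/(2√M) = 0.00899383.
η_M = (∂Q/∂M)·(M/Q) = 0.00899383 × (2908/73.613) = 0.355.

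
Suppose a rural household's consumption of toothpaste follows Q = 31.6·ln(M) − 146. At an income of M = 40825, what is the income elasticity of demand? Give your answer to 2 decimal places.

0.17

At M = 40825: Q = 189.499.
dQ/dM = 31.6/M = 0.000774036 at this income.
η = (dQ/dM)·(M/Q) = 0.000774036 × (40825/189.499) = 0.17.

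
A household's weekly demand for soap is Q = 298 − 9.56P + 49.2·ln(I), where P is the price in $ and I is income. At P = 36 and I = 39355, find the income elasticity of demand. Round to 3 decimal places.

0.104

At P = 36, I = 39355: Q = 474.395.
Holding P constant, ∂Q/∂I = 49.2/I = 0.00125016.
η_I = (∂Q/∂I)·(I/Q) = 0.00125016 × (39355/474.395) = 0.104.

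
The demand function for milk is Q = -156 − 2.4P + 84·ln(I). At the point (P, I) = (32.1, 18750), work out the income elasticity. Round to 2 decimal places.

At P = 32.1, I = 18750: Q = 593.432.
Holding P constant, ∂Q/∂I = 84/I = 0.00448.
η_I = (∂Q/∂I)·(I/Q) = 0.00448 × (18750/593.432) = 0.14.

0.14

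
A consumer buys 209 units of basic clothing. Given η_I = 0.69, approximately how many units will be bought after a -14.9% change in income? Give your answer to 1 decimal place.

%ΔQ ≈ η × %ΔI = 0.69 × (-14.9%) = -10.281%.
New Q ≈ 209 × (1 − 0.10281) = 187.5.

187.5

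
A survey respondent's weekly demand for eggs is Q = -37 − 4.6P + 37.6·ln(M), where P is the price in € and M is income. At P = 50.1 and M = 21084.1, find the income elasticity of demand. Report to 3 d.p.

At P = 50.1, M = 21084.1: Q = 106.896.
Holding P constant, ∂Q/∂M = 37.6/M = 0.00178333.
η_M = (∂Q/∂M)·(M/Q) = 0.00178333 × (21084.1/106.896) = 0.352.

0.352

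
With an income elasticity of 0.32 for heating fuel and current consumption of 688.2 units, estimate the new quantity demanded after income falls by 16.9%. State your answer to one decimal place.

651.0

%ΔQ ≈ η × %ΔI = 0.32 × (-16.9%) = -5.408%.
New Q ≈ 688.2 × (1 − 0.05408) = 651.0.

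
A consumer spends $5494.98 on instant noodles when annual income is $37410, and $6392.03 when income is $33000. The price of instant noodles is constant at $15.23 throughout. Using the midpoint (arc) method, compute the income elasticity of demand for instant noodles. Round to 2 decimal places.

-1.20

With a constant price, Q₁ = 5494.98/15.23 = 360.800 and Q₂ = 6392.03/15.23 = 419.700 (equivalently, work directly with expenditure since P cancels).
Midpoint %ΔQ = (6392.03 − 5494.98)/5943.50 = 0.15093; midpoint %ΔI = (33000 − 37410)/35205 = -0.12527.
η = 0.15093 / -0.12527 = -1.20.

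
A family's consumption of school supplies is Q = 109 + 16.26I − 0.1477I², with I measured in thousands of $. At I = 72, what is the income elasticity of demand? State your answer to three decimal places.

At I = 72: Q = 514.0432.
dQ/dI = 16.26 − 0.2954I = -5.00880.
η = (dQ/dI)·(I/Q) = -5.00880 × (72/514.0432) = -0.702.

-0.702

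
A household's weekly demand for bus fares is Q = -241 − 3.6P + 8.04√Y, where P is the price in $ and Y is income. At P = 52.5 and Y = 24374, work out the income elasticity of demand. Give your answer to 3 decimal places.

0.761

At P = 52.5, Y = 24374: Q = 825.219.
Holding P constant, ∂Q/∂Y = 8.04/(2√Y) = 0.0257491.
η_Y = (∂Q/∂Y)·(Y/Q) = 0.0257491 × (24374/825.219) = 0.761.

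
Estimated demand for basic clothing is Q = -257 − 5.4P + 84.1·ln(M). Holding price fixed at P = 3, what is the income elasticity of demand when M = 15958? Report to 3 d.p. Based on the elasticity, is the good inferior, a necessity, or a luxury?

0.156 (necessity)

At P = 3, M = 15958: Q = 540.696.
Holding P constant, ∂Q/∂M = 84.1/M = 0.00527008.
η_M = (∂Q/∂M)·(M/Q) = 0.00527008 × (15958/540.696) = 0.156.
Since 0 < η < 1, this is a necessity.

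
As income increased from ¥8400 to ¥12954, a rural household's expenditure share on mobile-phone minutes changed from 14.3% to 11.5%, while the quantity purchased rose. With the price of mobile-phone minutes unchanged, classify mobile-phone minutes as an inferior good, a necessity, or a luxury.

necessity

Quantity rises but the budget share falls as income rises, so 0 < η < 1.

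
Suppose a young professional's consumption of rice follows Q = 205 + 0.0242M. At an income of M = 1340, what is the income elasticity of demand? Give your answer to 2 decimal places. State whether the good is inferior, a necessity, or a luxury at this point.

0.14 (necessity)

At M = 1340: Q = 237.428.
dQ/dM = 0.0242.
η = (dQ/dM)·(M/Q) = 0.0242 × (1340/237.428) = 0.14.
Since 0 < η < 1, the good is a necessity.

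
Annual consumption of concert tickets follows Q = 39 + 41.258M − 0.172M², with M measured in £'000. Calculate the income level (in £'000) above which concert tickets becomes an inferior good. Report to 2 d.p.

dQ/dM = 41.258 − 0.344M.
The good is inferior where dQ/dM < 0. Setting dQ/dM = 0 gives M = 41.258 / 0.344 = 119.94.

119.94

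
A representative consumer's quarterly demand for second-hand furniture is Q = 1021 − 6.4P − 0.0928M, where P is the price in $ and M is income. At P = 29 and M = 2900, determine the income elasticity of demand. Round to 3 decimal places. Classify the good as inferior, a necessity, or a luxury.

At P = 29, M = 2900: Q = 566.280.
Holding P constant, ∂Q/∂M = −0.0928.
η_M = (∂Q/∂M)·(M/Q) = -0.0928 × (2900/566.280) = -0.475.
Since η < 0, this is an inferior good.

-0.475 (inferior good)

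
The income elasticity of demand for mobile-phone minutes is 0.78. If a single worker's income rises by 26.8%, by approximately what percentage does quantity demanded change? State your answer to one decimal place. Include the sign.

20.9%

%ΔQ ≈ η × %ΔI = 0.78 × 26.8% = 20.9%.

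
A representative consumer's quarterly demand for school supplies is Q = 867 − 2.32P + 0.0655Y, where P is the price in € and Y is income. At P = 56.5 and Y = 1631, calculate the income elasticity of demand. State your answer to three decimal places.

At P = 56.5, Y = 1631: Q = 842.751.
Holding P constant, ∂Q/∂Y = 0.0655.
η_Y = (∂Q/∂Y)·(Y/Q) = 0.0655 × (1631/842.751) = 0.127.

0.127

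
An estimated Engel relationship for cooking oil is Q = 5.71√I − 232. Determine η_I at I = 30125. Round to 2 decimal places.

At I = 30125: Q = 759.059.
dQ/dI = 5.71/(2√I) = 0.0164491 at this income.
η = (dQ/dI)·(I/Q) = 0.0164491 × (30125/759.059) = 0.65.

0.65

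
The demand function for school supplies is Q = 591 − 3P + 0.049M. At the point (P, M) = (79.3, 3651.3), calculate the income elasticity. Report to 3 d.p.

0.336

At P = 79.3, M = 3651.3: Q = 532.014.
Holding P constant, ∂Q/∂M = 0.049.
η_M = (∂Q/∂M)·(M/Q) = 0.049 × (3651.3/532.014) = 0.336.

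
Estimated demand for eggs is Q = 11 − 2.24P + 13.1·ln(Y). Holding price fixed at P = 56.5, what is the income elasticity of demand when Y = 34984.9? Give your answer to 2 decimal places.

At P = 56.5, Y = 34984.9: Q = 21.501.
Holding P constant, ∂Q/∂Y = 13.1/Y = 0.000374447.
η_Y = (∂Q/∂Y)·(Y/Q) = 0.000374447 × (34984.9/21.501) = 0.61.

0.61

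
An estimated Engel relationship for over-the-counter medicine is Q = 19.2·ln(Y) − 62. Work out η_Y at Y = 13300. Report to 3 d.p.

0.160

At Y = 13300: Q = 120.314.
dQ/dY = 19.2/Y = 0.00144361 at this income.
η = (dQ/dY)·(Y/Q) = 0.00144361 × (13300/120.314) = 0.160.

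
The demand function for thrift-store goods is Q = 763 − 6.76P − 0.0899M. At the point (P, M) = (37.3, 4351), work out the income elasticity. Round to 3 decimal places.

-3.268

At P = 37.3, M = 4351: Q = 119.697.
Holding P constant, ∂Q/∂M = −0.0899.
η_M = (∂Q/∂M)·(M/Q) = -0.0899 × (4351/119.697) = -3.268.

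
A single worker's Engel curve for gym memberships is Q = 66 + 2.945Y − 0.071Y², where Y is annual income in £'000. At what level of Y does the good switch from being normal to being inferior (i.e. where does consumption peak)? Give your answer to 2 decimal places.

dQ/dY = 2.945 − 0.142Y.
The good is inferior where dQ/dY < 0. Setting dQ/dY = 0 gives Y = 2.945 / 0.142 = 20.74.

20.74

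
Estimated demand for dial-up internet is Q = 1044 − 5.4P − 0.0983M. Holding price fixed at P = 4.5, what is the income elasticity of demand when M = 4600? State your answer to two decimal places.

At P = 4.5, M = 4600: Q = 567.520.
Holding P constant, ∂Q/∂M = −0.0983.
η_M = (∂Q/∂M)·(M/Q) = -0.0983 × (4600/567.520) = -0.80.

-0.80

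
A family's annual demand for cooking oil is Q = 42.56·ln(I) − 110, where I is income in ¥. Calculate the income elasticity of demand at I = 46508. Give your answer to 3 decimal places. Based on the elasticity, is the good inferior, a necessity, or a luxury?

At I = 46508: Q = 347.408.
dQ/dI = 42.56/I = 0.000915111 at this income.
η = (dQ/dI)·(I/Q) = 0.000915111 × (46508/347.408) = 0.123.
Since 0 < η < 1, the good is a necessity.

0.123 (necessity)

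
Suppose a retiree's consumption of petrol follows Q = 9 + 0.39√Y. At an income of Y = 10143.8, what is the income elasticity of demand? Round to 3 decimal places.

0.407

At Y = 10143.8: Q = 48.279.
dQ/dY = 0.39/(2√Y) = 0.00193613 at this income.
η = (dQ/dY)·(Y/Q) = 0.00193613 × (10143.8/48.279) = 0.407.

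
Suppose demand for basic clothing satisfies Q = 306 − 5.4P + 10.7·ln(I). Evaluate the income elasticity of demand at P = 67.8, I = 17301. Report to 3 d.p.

At P = 67.8, I = 17301: Q = 44.296.
Holding P constant, ∂Q/∂I = 10.7/I = 0.000618461.
η_I = (∂Q/∂I)·(I/Q) = 0.000618461 × (17301/44.296) = 0.242.

0.242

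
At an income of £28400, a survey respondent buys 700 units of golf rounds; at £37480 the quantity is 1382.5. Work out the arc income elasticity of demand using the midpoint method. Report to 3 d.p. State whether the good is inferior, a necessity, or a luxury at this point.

2.378 (luxury)

ΔQ = 1382.5 − 700 = 682.5; midpoint Q̄ = (700 + 1382.5)/2 = 1041.25.
ΔI = 37480 − 28400 = 9080; midpoint Ī = (28400 + 37480)/2 = 32940.
η = (ΔQ/Q̄) ÷ (ΔI/Ī) = (682.5/1041.25) ÷ (9080/32940) = 2.378.
η > 1 ⇒ luxury.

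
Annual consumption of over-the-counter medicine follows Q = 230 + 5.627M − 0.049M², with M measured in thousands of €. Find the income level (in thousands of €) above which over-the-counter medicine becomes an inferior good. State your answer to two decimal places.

57.42

dQ/dM = 5.627 − 0.098M.
The good is inferior where dQ/dM < 0. Setting dQ/dM = 0 gives M = 5.627 / 0.098 = 57.42.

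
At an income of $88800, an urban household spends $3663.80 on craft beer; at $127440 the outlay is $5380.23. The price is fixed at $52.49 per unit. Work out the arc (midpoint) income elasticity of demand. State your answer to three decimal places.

With a constant price, Q₁ = 3663.80/52.49 = 69.800 and Q₂ = 5380.23/52.49 = 102.500 (equivalently, work directly with expenditure since P cancels).
Midpoint %ΔQ = (5380.23 − 3663.80)/4522.01 = 0.37957; midpoint %ΔI = (127440 − 88800)/108120 = 0.35738.
η = 0.37957 / 0.35738 = 1.062.

1.062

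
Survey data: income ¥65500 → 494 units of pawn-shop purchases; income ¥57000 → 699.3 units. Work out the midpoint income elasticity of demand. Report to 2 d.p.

ΔQ = 699.3 − 494 = 205.3; midpoint Q̄ = (494 + 699.3)/2 = 596.65.
ΔI = 57000 − 65500 = -8500; midpoint Ī = (65500 + 57000)/2 = 61250.
η = (ΔQ/Q̄) ÷ (ΔI/Ī) = (205.3/596.65) ÷ (-8500/61250) = -2.48.

-2.48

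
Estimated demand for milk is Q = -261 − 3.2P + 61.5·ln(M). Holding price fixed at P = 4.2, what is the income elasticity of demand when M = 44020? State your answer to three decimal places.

0.161

At P = 4.2, M = 44020: Q = 383.143.
Holding P constant, ∂Q/∂M = 61.5/M = 0.00139709.
η_M = (∂Q/∂M)·(M/Q) = 0.00139709 × (44020/383.143) = 0.161.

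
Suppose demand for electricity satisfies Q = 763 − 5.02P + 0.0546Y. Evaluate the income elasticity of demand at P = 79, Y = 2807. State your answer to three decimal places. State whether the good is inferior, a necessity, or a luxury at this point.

0.295 (necessity)

At P = 79, Y = 2807: Q = 519.682.
Holding P constant, ∂Q/∂Y = 0.0546.
η_Y = (∂Q/∂Y)·(Y/Q) = 0.0546 × (2807/519.682) = 0.295.
Since 0 < η < 1, this is a necessity.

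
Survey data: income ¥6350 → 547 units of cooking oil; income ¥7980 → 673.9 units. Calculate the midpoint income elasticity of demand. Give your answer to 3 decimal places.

0.914

ΔQ = 673.9 − 547 = 126.9; midpoint Q̄ = (547 + 673.9)/2 = 610.45.
ΔI = 7980 − 6350 = 1630; midpoint Ī = (6350 + 7980)/2 = 7165.
η = (ΔQ/Q̄) ÷ (ΔI/Ī) = (126.9/610.45) ÷ (1630/7165) = 0.914.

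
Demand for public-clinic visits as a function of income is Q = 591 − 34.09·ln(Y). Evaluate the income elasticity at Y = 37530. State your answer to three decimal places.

At Y = 37530: Q = 231.934.
dQ/dY = -34.09/Y = -0.00090834 at this income.
η = (dQ/dY)·(Y/Q) = -0.00090834 × (37530/231.934) = -0.147.

-0.147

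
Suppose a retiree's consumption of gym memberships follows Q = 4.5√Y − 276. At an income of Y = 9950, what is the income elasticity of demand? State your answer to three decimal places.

At Y = 9950: Q = 172.874.
dQ/dY = 4.5/(2√Y) = 0.0225565 at this income.
η = (dQ/dY)·(Y/Q) = 0.0225565 × (9950/172.874) = 1.298.

1.298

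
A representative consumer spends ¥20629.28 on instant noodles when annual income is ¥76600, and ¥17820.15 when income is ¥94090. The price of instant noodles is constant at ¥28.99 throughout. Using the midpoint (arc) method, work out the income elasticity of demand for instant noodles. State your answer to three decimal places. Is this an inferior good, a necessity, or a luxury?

With a constant price, Q₁ = 20629.28/28.99 = 711.600 and Q₂ = 17820.15/28.99 = 614.700 (equivalently, work directly with expenditure since P cancels).
Midpoint %ΔQ = (17820.15 − 20629.28)/19224.72 = -0.14612; midpoint %ΔI = (94090 − 76600)/85345 = 0.20493.
η = -0.14612 / 0.20493 = -0.713.
η < 0 ⇒ inferior good.

-0.713 (inferior good)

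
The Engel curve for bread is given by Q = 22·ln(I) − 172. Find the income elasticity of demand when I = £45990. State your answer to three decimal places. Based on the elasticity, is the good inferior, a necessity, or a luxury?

0.343 (necessity)

At I = 45990: Q = 64.196.
dQ/dI = 22/I = 0.000478365 at this income.
η = (dQ/dI)·(I/Q) = 0.000478365 × (45990/64.196) = 0.343.
Since 0 < η < 1, the good is a necessity.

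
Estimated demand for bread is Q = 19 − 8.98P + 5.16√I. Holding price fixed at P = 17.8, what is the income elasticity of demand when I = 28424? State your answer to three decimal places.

At P = 17.8, I = 28424: Q = 729.102.
Holding P constant, ∂Q/∂I = 5.16/(2√I) = 0.015303.
η_I = (∂Q/∂I)·(I/Q) = 0.015303 × (28424/729.102) = 0.597.

0.597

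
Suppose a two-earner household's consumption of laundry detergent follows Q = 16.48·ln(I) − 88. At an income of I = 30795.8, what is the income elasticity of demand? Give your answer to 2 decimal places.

At I = 30795.8: Q = 82.323.
dQ/dI = 16.48/I = 0.000535138 at this income.
η = (dQ/dI)·(I/Q) = 0.000535138 × (30795.8/82.323) = 0.20.

0.20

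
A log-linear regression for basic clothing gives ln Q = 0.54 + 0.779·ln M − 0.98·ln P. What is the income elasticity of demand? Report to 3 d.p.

In a log-linear demand, the coefficient on ln M is the income elasticity.
So η = 0.779.

0.779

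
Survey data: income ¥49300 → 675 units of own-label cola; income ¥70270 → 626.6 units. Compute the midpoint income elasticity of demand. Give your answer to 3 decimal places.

ΔQ = 626.6 − 675 = -48.4; midpoint Q̄ = (675 + 626.6)/2 = 650.8.
ΔI = 70270 − 49300 = 20970; midpoint Ī = (49300 + 70270)/2 = 59785.
η = (ΔQ/Q̄) ÷ (ΔI/Ī) = (-48.4/650.8) ÷ (20970/59785) = -0.212.

-0.212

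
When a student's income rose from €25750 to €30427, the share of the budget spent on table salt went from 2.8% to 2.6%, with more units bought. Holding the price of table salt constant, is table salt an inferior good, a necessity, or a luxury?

necessity

Quantity rises but the budget share falls as income rises, so 0 < η < 1.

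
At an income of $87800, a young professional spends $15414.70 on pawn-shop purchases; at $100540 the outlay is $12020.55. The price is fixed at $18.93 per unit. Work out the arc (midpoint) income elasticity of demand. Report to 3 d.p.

With a constant price, Q₁ = 15414.70/18.93 = 814.300 and Q₂ = 12020.55/18.93 = 635.000 (equivalently, work directly with expenditure since P cancels).
Midpoint %ΔQ = (12020.55 − 15414.70)/13717.63 = -0.24743; midpoint %ΔI = (100540 − 87800)/94170 = 0.13529.
η = -0.24743 / 0.13529 = -1.829.

-1.829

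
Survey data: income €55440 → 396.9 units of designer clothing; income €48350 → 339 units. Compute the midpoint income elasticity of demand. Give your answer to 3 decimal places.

1.152

ΔQ = 339 − 396.9 = -57.9; midpoint Q̄ = (396.9 + 339)/2 = 367.95.
ΔI = 48350 − 55440 = -7090; midpoint Ī = (55440 + 48350)/2 = 51895.
η = (ΔQ/Q̄) ÷ (ΔI/Ī) = (-57.9/367.95) ÷ (-7090/51895) = 1.152.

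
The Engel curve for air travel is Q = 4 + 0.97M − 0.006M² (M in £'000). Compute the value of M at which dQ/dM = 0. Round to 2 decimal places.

dQ/dM = 0.97 − 0.012M.
The good is inferior where dQ/dM < 0. Setting dQ/dM = 0 gives M = 0.97 / 0.012 = 80.83.

80.83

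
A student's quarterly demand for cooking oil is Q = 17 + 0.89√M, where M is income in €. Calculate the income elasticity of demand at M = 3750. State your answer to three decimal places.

0.381

At M = 3750: Q = 71.501.
dQ/dM = 0.89/(2√M) = 0.00726682 at this income.
η = (dQ/dM)·(M/Q) = 0.00726682 × (3750/71.501) = 0.381.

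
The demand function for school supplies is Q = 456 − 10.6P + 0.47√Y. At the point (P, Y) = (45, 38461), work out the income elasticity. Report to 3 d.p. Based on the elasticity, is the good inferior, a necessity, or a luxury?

At P = 45, Y = 38461: Q = 71.174.
Holding P constant, ∂Q/∂Y = 0.47/(2√Y) = 0.00119828.
η_Y = (∂Q/∂Y)·(Y/Q) = 0.00119828 × (38461/71.174) = 0.648.
Since 0 < η < 1, this is a necessity.

0.648 (necessity)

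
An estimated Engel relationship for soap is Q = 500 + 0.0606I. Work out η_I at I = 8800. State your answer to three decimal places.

0.516

At I = 8800: Q = 1033.280.
dQ/dI = 0.0606.
η = (dQ/dI)·(I/Q) = 0.0606 × (8800/1033.280) = 0.516.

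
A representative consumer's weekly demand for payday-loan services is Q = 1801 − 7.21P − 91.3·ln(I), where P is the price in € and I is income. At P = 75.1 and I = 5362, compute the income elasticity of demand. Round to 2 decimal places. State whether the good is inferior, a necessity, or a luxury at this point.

-0.19 (inferior good)

At P = 75.1, I = 5362: Q = 475.527.
Holding P constant, ∂Q/∂I = -91.3/I = -0.0170272.
η_I = (∂Q/∂I)·(I/Q) = -0.0170272 × (5362/475.527) = -0.19.
Since η < 0, this is an inferior good.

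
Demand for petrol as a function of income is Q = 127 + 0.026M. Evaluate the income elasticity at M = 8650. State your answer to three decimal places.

At M = 8650: Q = 351.900.
dQ/dM = 0.026.
η = (dQ/dM)·(M/Q) = 0.026 × (8650/351.900) = 0.639.

0.639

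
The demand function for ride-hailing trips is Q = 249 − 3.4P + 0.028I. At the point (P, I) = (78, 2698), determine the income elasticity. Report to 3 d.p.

1.273

At P = 78, I = 2698: Q = 59.344.
Holding P constant, ∂Q/∂I = 0.028.
η_I = (∂Q/∂I)·(I/Q) = 0.028 × (2698/59.344) = 1.273.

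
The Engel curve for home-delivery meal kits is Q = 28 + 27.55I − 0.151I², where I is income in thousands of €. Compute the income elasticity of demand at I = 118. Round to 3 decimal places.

At I = 118: Q = 1176.3760.
dQ/dI = 27.55 − 0.302I = -8.08600.
η = (dQ/dI)·(I/Q) = -8.08600 × (118/1176.3760) = -0.811.

-0.811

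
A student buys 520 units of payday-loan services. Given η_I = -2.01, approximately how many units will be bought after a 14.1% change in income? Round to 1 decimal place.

372.6

%ΔQ ≈ η × %ΔI = -2.01 × 14.1% = -28.341%.
New Q ≈ 520 × (1 − 0.28341) = 372.6.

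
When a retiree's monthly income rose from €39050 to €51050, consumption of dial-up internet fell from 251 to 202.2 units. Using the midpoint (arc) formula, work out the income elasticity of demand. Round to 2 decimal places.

-0.81

ΔQ = 202.2 − 251 = -48.8; midpoint Q̄ = (251 + 202.2)/2 = 226.6.
ΔI = 51050 − 39050 = 12000; midpoint Ī = (39050 + 51050)/2 = 45050.
η = (ΔQ/Q̄) ÷ (ΔI/Ī) = (-48.8/226.6) ÷ (12000/45050) = -0.81.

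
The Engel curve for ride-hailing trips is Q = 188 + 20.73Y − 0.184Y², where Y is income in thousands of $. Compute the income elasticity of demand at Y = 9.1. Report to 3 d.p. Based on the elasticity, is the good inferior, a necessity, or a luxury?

At Y = 9.1: Q = 361.4060.
dQ/dY = 20.73 − 0.368Y = 17.38120.
η = (dQ/dY)·(Y/Q) = 17.38120 × (9.1/361.4060) = 0.438.
0 < η < 1 ⇒ necessity.

0.438 (necessity)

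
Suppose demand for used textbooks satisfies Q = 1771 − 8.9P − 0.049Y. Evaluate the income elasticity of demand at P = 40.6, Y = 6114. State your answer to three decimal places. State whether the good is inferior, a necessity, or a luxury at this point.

At P = 40.6, Y = 6114: Q = 1110.074.
Holding P constant, ∂Q/∂Y = −0.049.
η_Y = (∂Q/∂Y)·(Y/Q) = -0.049 × (6114/1110.074) = -0.270.
Since η < 0, this is an inferior good.

-0.270 (inferior good)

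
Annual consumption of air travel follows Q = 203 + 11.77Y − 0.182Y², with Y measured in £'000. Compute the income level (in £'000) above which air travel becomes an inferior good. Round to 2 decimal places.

32.34

dQ/dY = 11.77 − 0.364Y.
The good is inferior where dQ/dY < 0. Setting dQ/dY = 0 gives Y = 11.77 / 0.364 = 32.34.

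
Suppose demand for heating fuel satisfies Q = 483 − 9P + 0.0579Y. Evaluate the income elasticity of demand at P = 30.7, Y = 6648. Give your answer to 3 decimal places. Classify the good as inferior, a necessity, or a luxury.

At P = 30.7, Y = 6648: Q = 591.619.
Holding P constant, ∂Q/∂Y = 0.0579.
η_Y = (∂Q/∂Y)·(Y/Q) = 0.0579 × (6648/591.619) = 0.651.
Since 0 < η < 1, this is a necessity.

0.651 (necessity)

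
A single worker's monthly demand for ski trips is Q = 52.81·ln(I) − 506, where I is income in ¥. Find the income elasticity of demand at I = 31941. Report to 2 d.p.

1.27

At I = 31941: Q = 41.727.
dQ/dI = 52.81/I = 0.00165336 at this income.
η = (dQ/dI)·(I/Q) = 0.00165336 × (31941/41.727) = 1.27.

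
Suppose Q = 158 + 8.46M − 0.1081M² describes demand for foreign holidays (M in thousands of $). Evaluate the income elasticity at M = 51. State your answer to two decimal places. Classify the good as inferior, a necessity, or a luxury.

-0.42 (inferior good)

At M = 51: Q = 308.2919.
dQ/dM = 8.46 − 0.2162M = -2.56620.
η = (dQ/dM)·(M/Q) = -2.56620 × (51/308.2919) = -0.42.
η < 0 ⇒ inferior good.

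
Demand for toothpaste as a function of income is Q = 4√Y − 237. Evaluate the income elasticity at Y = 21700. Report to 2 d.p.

At Y = 21700: Q = 352.237.
dQ/dY = 4/(2√Y) = 0.0135769 at this income.
η = (dQ/dY)·(Y/Q) = 0.0135769 × (21700/352.237) = 0.84.

0.84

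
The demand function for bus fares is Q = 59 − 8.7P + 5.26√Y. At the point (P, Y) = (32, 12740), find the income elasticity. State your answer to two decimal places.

0.79

At P = 32, Y = 12740: Q = 374.305.
Holding P constant, ∂Q/∂Y = 5.26/(2√Y) = 0.0233008.
η_Y = (∂Q/∂Y)·(Y/Q) = 0.0233008 × (12740/374.305) = 0.79.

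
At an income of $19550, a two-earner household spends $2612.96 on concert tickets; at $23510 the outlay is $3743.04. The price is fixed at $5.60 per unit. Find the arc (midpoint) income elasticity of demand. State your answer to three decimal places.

With a constant price, Q₁ = 2612.96/5.60 = 466.600 and Q₂ = 3743.04/5.60 = 668.400 (equivalently, work directly with expenditure since P cancels).
Midpoint %ΔQ = (3743.04 − 2612.96)/3178.00 = 0.35559; midpoint %ΔI = (23510 − 19550)/21530 = 0.18393.
η = 0.35559 / 0.18393 = 1.933.

1.933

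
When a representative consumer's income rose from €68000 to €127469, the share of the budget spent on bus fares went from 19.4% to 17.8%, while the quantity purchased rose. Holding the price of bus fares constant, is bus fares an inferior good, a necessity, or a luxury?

Quantity rises but the budget share falls as income rises, so 0 < η < 1.

necessity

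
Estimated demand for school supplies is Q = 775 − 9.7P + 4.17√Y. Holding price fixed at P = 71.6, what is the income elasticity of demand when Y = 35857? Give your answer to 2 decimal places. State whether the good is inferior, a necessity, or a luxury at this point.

At P = 71.6, Y = 35857: Q = 870.109.
Holding P constant, ∂Q/∂Y = 4.17/(2√Y) = 0.0110108.
η_Y = (∂Q/∂Y)·(Y/Q) = 0.0110108 × (35857/870.109) = 0.45.
Since 0 < η < 1, this is a necessity.

0.45 (necessity)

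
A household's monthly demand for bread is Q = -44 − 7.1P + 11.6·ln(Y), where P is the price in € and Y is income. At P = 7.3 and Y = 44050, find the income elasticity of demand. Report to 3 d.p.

At P = 7.3, Y = 44050: Q = 28.210.
Holding P constant, ∂Q/∂Y = 11.6/Y = 0.000263337.
η_Y = (∂Q/∂Y)·(Y/Q) = 0.000263337 × (44050/28.210) = 0.411.

0.411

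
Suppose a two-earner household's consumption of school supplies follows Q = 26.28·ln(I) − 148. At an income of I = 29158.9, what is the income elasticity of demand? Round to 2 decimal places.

At I = 29158.9: Q = 122.172.
dQ/dI = 26.28/I = 0.000901269 at this income.
η = (dQ/dI)·(I/Q) = 0.000901269 × (29158.9/122.172) = 0.22.

0.22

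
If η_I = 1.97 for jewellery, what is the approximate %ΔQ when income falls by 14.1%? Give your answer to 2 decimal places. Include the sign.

%ΔQ ≈ η × %ΔI = 1.97 × (-14.1%) = -27.78%.

-27.78%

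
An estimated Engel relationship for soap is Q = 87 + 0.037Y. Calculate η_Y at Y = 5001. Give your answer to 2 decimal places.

0.68

At Y = 5001: Q = 272.037.
dQ/dY = 0.037.
η = (dQ/dY)·(Y/Q) = 0.037 × (5001/272.037) = 0.68.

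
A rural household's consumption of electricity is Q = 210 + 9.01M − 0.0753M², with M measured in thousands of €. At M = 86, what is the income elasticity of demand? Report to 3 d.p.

-0.792

At M = 86: Q = 427.9412.
dQ/dM = 9.01 − 0.1506M = -3.94160.
η = (dQ/dM)·(M/Q) = -3.94160 × (86/427.9412) = -0.792.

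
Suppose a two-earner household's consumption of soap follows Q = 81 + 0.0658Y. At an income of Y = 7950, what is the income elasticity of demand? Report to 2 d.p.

0.87

At Y = 7950: Q = 604.110.
dQ/dY = 0.0658.
η = (dQ/dY)·(Y/Q) = 0.0658 × (7950/604.110) = 0.87.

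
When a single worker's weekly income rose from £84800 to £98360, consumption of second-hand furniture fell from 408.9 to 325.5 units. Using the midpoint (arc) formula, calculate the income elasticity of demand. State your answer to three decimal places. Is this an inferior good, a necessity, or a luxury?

ΔQ = 325.5 − 408.9 = -83.4; midpoint Q̄ = (408.9 + 325.5)/2 = 367.2.
ΔI = 98360 − 84800 = 13560; midpoint Ī = (84800 + 98360)/2 = 91580.
η = (ΔQ/Q̄) ÷ (ΔI/Ī) = (-83.4/367.2) ÷ (13560/91580) = -1.534.
η < 0 ⇒ inferior good.

-1.534 (inferior good)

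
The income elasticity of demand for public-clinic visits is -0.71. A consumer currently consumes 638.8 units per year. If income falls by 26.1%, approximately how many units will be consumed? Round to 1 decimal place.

757.2

%ΔQ ≈ η × %ΔI = -0.71 × (-26.1%) = 18.531%.
New Q ≈ 638.8 × (1 + 0.18531) = 757.2.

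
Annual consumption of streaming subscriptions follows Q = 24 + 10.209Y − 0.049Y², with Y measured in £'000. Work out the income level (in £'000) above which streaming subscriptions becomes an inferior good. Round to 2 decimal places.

dQ/dY = 10.209 − 0.098Y.
The good is inferior where dQ/dY < 0. Setting dQ/dY = 0 gives Y = 10.209 / 0.098 = 104.17.

104.17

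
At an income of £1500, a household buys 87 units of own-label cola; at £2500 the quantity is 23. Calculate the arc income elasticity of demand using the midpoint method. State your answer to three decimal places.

-2.327

ΔQ = 23 − 87 = -64; midpoint Q̄ = (87 + 23)/2 = 55.
ΔI = 2500 − 1500 = 1000; midpoint Ī = (1500 + 2500)/2 = 2000.
η = (ΔQ/Q̄) ÷ (ΔI/Ī) = (-64/55) ÷ (1000/2000) = -2.327.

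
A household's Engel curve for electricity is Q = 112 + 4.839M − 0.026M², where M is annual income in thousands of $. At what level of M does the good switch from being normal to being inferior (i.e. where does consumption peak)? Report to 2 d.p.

93.06

dQ/dM = 4.839 − 0.052M.
The good is inferior where dQ/dM < 0. Setting dQ/dM = 0 gives M = 4.839 / 0.052 = 93.06.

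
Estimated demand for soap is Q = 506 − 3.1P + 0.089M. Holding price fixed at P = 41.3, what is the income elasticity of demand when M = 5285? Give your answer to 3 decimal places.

0.554

At P = 41.3, M = 5285: Q = 848.335.
Holding P constant, ∂Q/∂M = 0.089.
η_M = (∂Q/∂M)·(M/Q) = 0.089 × (5285/848.335) = 0.554.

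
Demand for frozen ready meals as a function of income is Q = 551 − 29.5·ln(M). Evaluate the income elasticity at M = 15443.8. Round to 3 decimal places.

-0.111

At M = 15443.8: Q = 266.474.
dQ/dM = -29.5/M = -0.00191015 at this income.
η = (dQ/dM)·(M/Q) = -0.00191015 × (15443.8/266.474) = -0.111.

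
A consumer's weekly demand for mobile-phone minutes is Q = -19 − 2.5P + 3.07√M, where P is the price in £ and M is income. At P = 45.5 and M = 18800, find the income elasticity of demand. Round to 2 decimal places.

0.73

At P = 45.5, M = 18800: Q = 288.187.
Holding P constant, ∂Q/∂M = 3.07/(2√M) = 0.0111951.
η_M = (∂Q/∂M)·(M/Q) = 0.0111951 × (18800/288.187) = 0.73.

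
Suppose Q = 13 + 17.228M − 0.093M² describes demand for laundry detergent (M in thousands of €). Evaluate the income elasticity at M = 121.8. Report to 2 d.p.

At M = 121.8: Q = 731.6931.
dQ/dM = 17.228 − 0.186M = -5.42680.
η = (dQ/dM)·(M/Q) = -5.42680 × (121.8/731.6931) = -0.90.

-0.90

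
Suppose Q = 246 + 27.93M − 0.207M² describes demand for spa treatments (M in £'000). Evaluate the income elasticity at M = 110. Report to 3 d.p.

At M = 110: Q = 813.6000.
dQ/dM = 27.93 − 0.414M = -17.61000.
η = (dQ/dM)·(M/Q) = -17.61000 × (110/813.6000) = -2.381.

-2.381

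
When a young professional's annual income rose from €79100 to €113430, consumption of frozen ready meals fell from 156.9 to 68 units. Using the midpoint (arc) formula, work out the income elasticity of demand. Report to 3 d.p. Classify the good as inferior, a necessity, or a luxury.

ΔQ = 68 − 156.9 = -88.9; midpoint Q̄ = (156.9 + 68)/2 = 112.45.
ΔI = 113430 − 79100 = 34330; midpoint Ī = (79100 + 113430)/2 = 96265.
η = (ΔQ/Q̄) ÷ (ΔI/Ī) = (-88.9/112.45) ÷ (34330/96265) = -2.217.
η < 0 ⇒ inferior good.

-2.217 (inferior good)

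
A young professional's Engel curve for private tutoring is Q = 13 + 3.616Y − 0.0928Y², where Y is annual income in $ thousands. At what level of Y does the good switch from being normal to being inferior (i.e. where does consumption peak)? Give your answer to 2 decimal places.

19.48

dQ/dY = 3.616 − 0.1856Y.
The good is inferior where dQ/dY < 0. Setting dQ/dY = 0 gives Y = 3.616 / 0.1856 = 19.48.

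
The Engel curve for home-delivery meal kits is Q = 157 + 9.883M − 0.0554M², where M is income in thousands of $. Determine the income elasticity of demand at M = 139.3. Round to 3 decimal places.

-1.686

At M = 139.3: Q = 458.6932.
dQ/dM = 9.883 − 0.1108M = -5.55144.
η = (dQ/dM)·(M/Q) = -5.55144 × (139.3/458.6932) = -1.686.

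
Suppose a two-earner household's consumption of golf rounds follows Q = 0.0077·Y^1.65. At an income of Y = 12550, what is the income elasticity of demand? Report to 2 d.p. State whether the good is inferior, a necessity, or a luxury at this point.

1.65 (luxury)

For Q = A·Y^β the income elasticity is constant and equal to β.
Here β = 1.65, so η = 1.65.
Since η > 1, the good is a luxury.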